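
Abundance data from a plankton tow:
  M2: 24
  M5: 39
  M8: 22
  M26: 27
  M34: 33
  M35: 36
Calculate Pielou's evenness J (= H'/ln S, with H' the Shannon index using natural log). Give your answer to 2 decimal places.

0.99

Total N = 24+39+22+27+33+36 = 181, so the proportions are 0.1326, 0.2155, 0.1215, 0.1492, 0.1823, 0.1989 (working shown to 4 dp, full precision carried).
H' = −Σ pᵢ ln pᵢ = −((-0.2679) + (-0.3307) + (-0.2562) + (-0.2838) + (-0.3103) + (-0.3212)) = 1.7701.
With S = 6 species, ln S = 1.7918, so J = 1.7701/1.7918 = 0.9879, i.e. 0.99 to 2 decimal places.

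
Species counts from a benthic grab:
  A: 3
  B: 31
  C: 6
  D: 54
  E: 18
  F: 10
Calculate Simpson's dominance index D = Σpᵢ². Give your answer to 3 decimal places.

Total N = 3+31+6+54+18+10 = 122, so the proportions are 0.02459, 0.2541, 0.04918, 0.44262, 0.14754, 0.08197 (working shown to 5 dp, full precision carried).
D = 0.02459² + 0.2541² + 0.04918² + 0.44262² + 0.14754² + 0.08197² = 0.00060 + 0.06457 + 0.00242 + 0.19592 + 0.02177 + 0.00672 = 0.29199.
To 3 decimal places, D = 0.292.

0.292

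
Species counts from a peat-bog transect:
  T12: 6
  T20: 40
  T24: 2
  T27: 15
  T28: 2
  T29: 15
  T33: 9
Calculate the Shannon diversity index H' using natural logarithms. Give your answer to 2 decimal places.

1.54

Total N = 6+40+2+15+2+15+9 = 89, so the proportions are 0.0674, 0.4494, 0.0225, 0.1685, 0.0225, 0.1685, 0.1011 (working shown to 4 dp, full precision carried).
Each pᵢ ln pᵢ term: 0.0674×(-2.6969)=-0.1818, 0.4494×(-0.7998)=-0.3594, 0.0225×(-3.7955)=-0.0853, 0.1685×(-1.7806)=-0.3001, 0.0225×(-3.7955)=-0.0853, 0.1685×(-1.7806)=-0.3001, 0.1011×(-2.2914)=-0.2317.
Sum = -1.5438, so H' = 1.54.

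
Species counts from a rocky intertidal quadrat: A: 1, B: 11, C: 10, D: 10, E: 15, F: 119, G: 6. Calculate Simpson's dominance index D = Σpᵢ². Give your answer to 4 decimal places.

0.4984

Total N = 1+11+10+10+15+119+6 = 172, so the proportions are 0.005814, 0.063953, 0.05814, 0.05814, 0.087209, 0.69186, 0.034884 (working shown to 6 dp, full precision carried).
D = 0.005814² + 0.063953² + 0.05814² + 0.05814² + 0.087209² + 0.69186² + 0.034884² = 0.000034 + 0.004090 + 0.003380 + 0.003380 + 0.007605 + 0.478671 + 0.001217 = 0.498378.
To 4 decimal places, D = 0.4984.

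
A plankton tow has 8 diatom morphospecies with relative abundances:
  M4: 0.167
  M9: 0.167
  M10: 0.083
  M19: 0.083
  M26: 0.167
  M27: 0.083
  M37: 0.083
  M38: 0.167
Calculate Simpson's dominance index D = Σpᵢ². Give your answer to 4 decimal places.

D = 0.167² + 0.167² + 0.083² + 0.083² + 0.167² + 0.083² + 0.083² + 0.167² = 0.027889 + 0.027889 + 0.006889 + 0.006889 + 0.027889 + 0.006889 + 0.006889 + 0.027889 = 0.139112 (working shown to 6 dp, full precision carried).
To 4 decimal places, D = 0.1391.

0.1391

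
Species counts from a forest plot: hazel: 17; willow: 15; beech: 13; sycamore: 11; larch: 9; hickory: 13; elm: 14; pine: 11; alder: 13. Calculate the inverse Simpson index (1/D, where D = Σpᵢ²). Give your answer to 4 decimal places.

8.7377

Total N = 17+15+13+11+9+13+14+11+13 = 116, so the proportions are 0.14655172, 0.12931034, 0.11206897, 0.09482759, 0.07758621, 0.11206897, 0.12068966, 0.09482759, 0.11206897 (working shown to 8 dp, full precision carried).
D = 0.14655172² + 0.12931034² + 0.11206897² + 0.09482759² + 0.07758621² + 0.11206897² + 0.12068966² + 0.09482759² + 0.11206897² = 0.02147741 + 0.01672117 + 0.01255945 + 0.00899227 + 0.00601962 + 0.01255945 + 0.01456599 + 0.00899227 + 0.01255945 = 0.11444709.
So 1/D = 8.737662, i.e. 8.7377 to 4 decimal places.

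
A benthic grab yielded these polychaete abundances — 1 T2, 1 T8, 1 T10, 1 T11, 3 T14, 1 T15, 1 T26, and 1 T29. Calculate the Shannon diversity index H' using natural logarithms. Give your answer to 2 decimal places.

Total N = 1+1+1+1+3+1+1+1 = 10, so the proportions are 0.1, 0.1, 0.1, 0.1, 0.3, 0.1, 0.1, 0.1 (working shown to 4 dp, full precision carried).
Each pᵢ ln pᵢ term: 0.1×(-2.3026)=-0.2303, 0.1×(-2.3026)=-0.2303, 0.1×(-2.3026)=-0.2303, 0.1×(-2.3026)=-0.2303, 0.3×(-1.2040)=-0.3612, 0.1×(-2.3026)=-0.2303, 0.1×(-2.3026)=-0.2303, 0.1×(-2.3026)=-0.2303.
Sum = -1.9730, so H' = 1.97.

1.97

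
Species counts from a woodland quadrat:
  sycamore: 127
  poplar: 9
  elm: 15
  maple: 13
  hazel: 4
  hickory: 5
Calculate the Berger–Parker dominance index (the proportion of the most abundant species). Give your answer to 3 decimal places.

0.734

Total N = 127+9+15+13+4+5 = 173, so the proportions are 0.7341, 0.05202, 0.08671, 0.07514, 0.02312, 0.0289 (working shown to 5 dp, full precision carried).
The largest proportion is 0.7341, i.e. d = 0.734 to 3 decimal places.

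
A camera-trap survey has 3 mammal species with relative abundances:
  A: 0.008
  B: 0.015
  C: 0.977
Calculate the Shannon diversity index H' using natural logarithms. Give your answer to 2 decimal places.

Each pᵢ ln pᵢ term (working shown to 4 dp, full precision carried): 0.008×(-4.8283)=-0.0386, 0.015×(-4.1997)=-0.0630, 0.977×(-0.0233)=-0.0227.
Sum = -0.1244, so H' = 0.12.

0.12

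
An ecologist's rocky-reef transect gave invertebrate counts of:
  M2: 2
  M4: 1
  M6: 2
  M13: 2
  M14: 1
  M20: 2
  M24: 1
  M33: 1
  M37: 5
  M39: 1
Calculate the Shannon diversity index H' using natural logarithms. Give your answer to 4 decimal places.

Total N = 2+1+2+2+1+2+1+1+5+1 = 18, so the proportions are 0.111111, 0.055556, 0.111111, 0.111111, 0.055556, 0.111111, 0.055556, 0.055556, 0.277778, 0.055556 (working shown to 6 dp, full precision carried).
Each pᵢ ln pᵢ term: 0.111111×(-2.197225)=-0.244136, 0.055556×(-2.890372)=-0.160576, 0.111111×(-2.197225)=-0.244136, 0.111111×(-2.197225)=-0.244136, 0.055556×(-2.890372)=-0.160576, 0.111111×(-2.197225)=-0.244136, 0.055556×(-2.890372)=-0.160576, 0.055556×(-2.890372)=-0.160576, 0.277778×(-1.280934)=-0.355815, 0.055556×(-2.890372)=-0.160576.
Sum = -2.135240, so H' = 2.1352.

2.1352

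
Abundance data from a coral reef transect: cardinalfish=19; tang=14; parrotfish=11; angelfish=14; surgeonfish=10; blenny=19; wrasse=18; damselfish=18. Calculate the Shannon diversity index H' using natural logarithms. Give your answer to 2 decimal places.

2.05

Total N = 19+14+11+14+10+19+18+18 = 123, so the proportions are 0.1545, 0.1138, 0.0894, 0.1138, 0.0813, 0.1545, 0.1463, 0.1463 (working shown to 4 dp, full precision carried).
Each pᵢ ln pᵢ term: 0.1545×(-1.8677)=-0.2885, 0.1138×(-2.1731)=-0.2473, 0.0894×(-2.4143)=-0.2159, 0.1138×(-2.1731)=-0.2473, 0.0813×(-2.5096)=-0.2040, 0.1545×(-1.8677)=-0.2885, 0.1463×(-1.9218)=-0.2812, 0.1463×(-1.9218)=-0.2812.
Sum = -2.0541, so H' = 2.05.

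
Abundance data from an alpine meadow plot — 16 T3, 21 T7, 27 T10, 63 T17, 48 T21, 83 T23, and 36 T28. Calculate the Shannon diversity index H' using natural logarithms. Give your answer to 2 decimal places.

Total N = 16+21+27+63+48+83+36 = 294, so the proportions are 0.0544, 0.0714, 0.0918, 0.2143, 0.1633, 0.2823, 0.1224 (working shown to 4 dp, full precision carried).
Each pᵢ ln pᵢ term: 0.0544×(-2.9110)=-0.1584, 0.0714×(-2.6391)=-0.1885, 0.0918×(-2.3877)=-0.2193, 0.2143×(-1.5404)=-0.3301, 0.1633×(-1.8124)=-0.2959, 0.2823×(-1.2647)=-0.3571, 0.1224×(-2.1001)=-0.2572.
Sum = -1.8064, so H' = 1.81.

1.81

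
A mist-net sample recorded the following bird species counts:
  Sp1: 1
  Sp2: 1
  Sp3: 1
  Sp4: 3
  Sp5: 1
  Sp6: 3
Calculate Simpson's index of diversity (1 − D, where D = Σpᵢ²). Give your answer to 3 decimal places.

Total N = 1+1+1+3+1+3 = 10, so the proportions are 0.1, 0.1, 0.1, 0.3, 0.1, 0.3 (working shown to 5 dp, full precision carried).
D = 0.1² + 0.1² + 0.1² + 0.3² + 0.1² + 0.3² = 0.01000 + 0.01000 + 0.01000 + 0.09000 + 0.01000 + 0.09000 = 0.22000.
So 1 − D = 0.78000, i.e. 0.780 to 3 decimal places.

0.780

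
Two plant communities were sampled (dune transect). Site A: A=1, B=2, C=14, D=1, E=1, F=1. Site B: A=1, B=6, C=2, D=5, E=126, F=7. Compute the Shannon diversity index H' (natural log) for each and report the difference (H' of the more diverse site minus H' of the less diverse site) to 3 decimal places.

0.464

Site A: N=20, proportions 0.05, 0.1, 0.7, 0.05, 0.05, 0.05, giving H' = 1.07908 (working shown to 5 dp, full precision carried).
Site B: N=147, proportions 0.0068, 0.04082, 0.01361, 0.03401, 0.85714, 0.04762, giving H' = 0.61508.
Difference = |1.07908 − 0.61508| = 0.46400, i.e. 0.464 to 3 decimal places.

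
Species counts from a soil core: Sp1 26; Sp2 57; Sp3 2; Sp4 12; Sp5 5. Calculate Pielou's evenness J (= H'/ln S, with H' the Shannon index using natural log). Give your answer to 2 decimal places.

Total N = 26+57+2+12+5 = 102, so the proportions are 0.2549, 0.5588, 0.0196, 0.1176, 0.049 (working shown to 4 dp, full precision carried).
H' = −Σ pᵢ ln pᵢ = −((-0.3484) + (-0.3252) + (-0.0771) + (-0.2518) + (-0.1478)) = 1.1503.
With S = 5 species, ln S = 1.6094, so J = 1.1503/1.6094 = 0.7147, i.e. 0.71 to 2 decimal places.

0.71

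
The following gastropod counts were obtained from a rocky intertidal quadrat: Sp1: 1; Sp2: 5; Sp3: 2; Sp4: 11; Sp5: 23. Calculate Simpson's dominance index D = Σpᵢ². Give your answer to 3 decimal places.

0.385

Total N = 1+5+2+11+23 = 42, so the proportions are 0.02381, 0.11905, 0.04762, 0.2619, 0.54762 (working shown to 5 dp, full precision carried).
D = 0.02381² + 0.11905² + 0.04762² + 0.2619² + 0.54762² = 0.00057 + 0.01417 + 0.00227 + 0.06859 + 0.29989 = 0.38549.
To 3 decimal places, D = 0.385.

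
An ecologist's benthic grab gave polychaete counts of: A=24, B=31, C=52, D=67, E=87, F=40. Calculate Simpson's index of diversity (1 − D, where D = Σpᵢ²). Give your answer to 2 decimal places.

Total N = 24+31+52+67+87+40 = 301, so the proportions are 0.0797, 0.103, 0.1728, 0.2226, 0.289, 0.1329 (working shown to 4 dp, full precision carried).
D = 0.0797² + 0.103² + 0.1728² + 0.2226² + 0.289² + 0.1329² = 0.0064 + 0.0106 + 0.0298 + 0.0495 + 0.0835 + 0.0177 = 0.1976.
So 1 − D = 0.8024, i.e. 0.80 to 2 decimal places.

0.80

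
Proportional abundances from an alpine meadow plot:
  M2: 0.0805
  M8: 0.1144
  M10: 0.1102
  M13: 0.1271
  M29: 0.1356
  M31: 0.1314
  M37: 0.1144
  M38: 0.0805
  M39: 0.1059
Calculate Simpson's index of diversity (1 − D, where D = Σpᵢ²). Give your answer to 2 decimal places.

0.89

D = 0.0805² + 0.1144² + 0.1102² + 0.1271² + 0.1356² + 0.1314² + 0.1144² + 0.0805² + 0.1059² = 0.0065 + 0.0131 + 0.0121 + 0.0162 + 0.0184 + 0.0173 + 0.0131 + 0.0065 + 0.0112 = 0.1143 (working shown to 4 dp, full precision carried).
So 1 − D = 0.8857, i.e. 0.89 to 2 decimal places.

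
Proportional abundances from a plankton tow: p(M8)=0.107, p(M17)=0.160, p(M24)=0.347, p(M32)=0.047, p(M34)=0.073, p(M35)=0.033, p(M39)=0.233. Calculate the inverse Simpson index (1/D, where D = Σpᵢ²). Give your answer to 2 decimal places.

D = 0.107² + 0.16² + 0.347² + 0.047² + 0.073² + 0.033² + 0.233² = 0.011449 + 0.025600 + 0.120409 + 0.002209 + 0.005329 + 0.001089 + 0.054289 = 0.220374 (working shown to 6 dp, full precision carried).
So 1/D = 4.5377, i.e. 4.54 to 2 decimal places.

4.54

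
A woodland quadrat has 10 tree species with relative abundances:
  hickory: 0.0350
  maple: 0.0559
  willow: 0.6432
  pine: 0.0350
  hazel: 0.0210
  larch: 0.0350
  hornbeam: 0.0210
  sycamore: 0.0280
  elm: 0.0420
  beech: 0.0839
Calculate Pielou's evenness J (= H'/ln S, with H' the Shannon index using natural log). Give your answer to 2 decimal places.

0.61

H' = −Σ pᵢ ln pᵢ = −((-0.1173) + (-0.1612) + (-0.2838) + (-0.1173) + (-0.0811) + (-0.1173) + (-0.0811) + (-0.1001) + (-0.1331) + (-0.2079)) = 1.4005 (working shown to 4 dp, full precision carried).
With S = 10 species, ln S = 2.3026, so J = 1.4005/2.3026 = 0.6082, i.e. 0.61 to 2 decimal places.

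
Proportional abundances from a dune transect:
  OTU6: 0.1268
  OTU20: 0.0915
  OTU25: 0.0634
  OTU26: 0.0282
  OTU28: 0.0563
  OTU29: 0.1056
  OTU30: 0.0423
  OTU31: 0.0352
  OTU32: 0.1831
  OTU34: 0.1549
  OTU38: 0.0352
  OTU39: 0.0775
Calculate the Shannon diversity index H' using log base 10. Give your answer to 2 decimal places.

Each pᵢ log₁₀ pᵢ term (working shown to 4 dp, full precision carried): 0.1268×(-0.8969)=-0.1137, 0.0915×(-1.0386)=-0.0950, 0.0634×(-1.1979)=-0.0759, 0.0282×(-1.5498)=-0.0437, 0.0563×(-1.2495)=-0.0703, 0.1056×(-0.9763)=-0.1031, 0.0423×(-1.3737)=-0.0581, 0.0352×(-1.4535)=-0.0512, 0.1831×(-0.7373)=-0.1350, 0.1549×(-0.8099)=-0.1255, 0.0352×(-1.4535)=-0.0512, 0.0775×(-1.1107)=-0.0861.
Sum = -1.0088, so H' = 1.01.

1.01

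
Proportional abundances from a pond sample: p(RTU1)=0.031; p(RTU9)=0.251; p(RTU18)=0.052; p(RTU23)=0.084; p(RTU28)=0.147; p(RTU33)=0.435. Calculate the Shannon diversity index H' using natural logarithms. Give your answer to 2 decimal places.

Each pᵢ ln pᵢ term (working shown to 4 dp, full precision carried): 0.031×(-3.4738)=-0.1077, 0.251×(-1.3823)=-0.3470, 0.052×(-2.9565)=-0.1537, 0.084×(-2.4769)=-0.2081, 0.147×(-1.9173)=-0.2818, 0.435×(-0.8324)=-0.3621.
Sum = -1.4604, so H' = 1.46.

1.46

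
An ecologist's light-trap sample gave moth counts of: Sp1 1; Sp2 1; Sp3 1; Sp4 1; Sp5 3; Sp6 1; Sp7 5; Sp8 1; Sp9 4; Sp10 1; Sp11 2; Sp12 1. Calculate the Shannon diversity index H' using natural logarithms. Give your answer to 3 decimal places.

Total N = 1+1+1+1+3+1+5+1+4+1+2+1 = 22, so the proportions are 0.04545, 0.04545, 0.04545, 0.04545, 0.13636, 0.04545, 0.22727, 0.04545, 0.18182, 0.04545, 0.09091, 0.04545 (working shown to 5 dp, full precision carried).
Each pᵢ ln pᵢ term: 0.04545×(-3.09104)=-0.14050, 0.04545×(-3.09104)=-0.14050, 0.04545×(-3.09104)=-0.14050, 0.04545×(-3.09104)=-0.14050, 0.13636×(-1.99243)=-0.27170, 0.04545×(-3.09104)=-0.14050, 0.22727×(-1.48160)=-0.33673, 0.04545×(-3.09104)=-0.14050, 0.18182×(-1.70475)=-0.30995, 0.04545×(-3.09104)=-0.14050, 0.09091×(-2.39790)=-0.21799, 0.04545×(-3.09104)=-0.14050.
Sum = -2.26038, so H' = 2.260.

2.260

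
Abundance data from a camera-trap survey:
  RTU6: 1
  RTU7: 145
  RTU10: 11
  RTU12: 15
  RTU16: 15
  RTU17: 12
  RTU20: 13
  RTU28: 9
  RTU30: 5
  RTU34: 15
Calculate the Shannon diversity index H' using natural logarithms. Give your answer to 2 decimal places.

1.50

Total N = 1+145+11+15+15+12+13+9+5+15 = 241, so the proportions are 0.0041, 0.6017, 0.0456, 0.0622, 0.0622, 0.0498, 0.0539, 0.0373, 0.0207, 0.0622 (working shown to 4 dp, full precision carried).
Each pᵢ ln pᵢ term: 0.0041×(-5.4848)=-0.0228, 0.6017×(-0.5081)=-0.3057, 0.0456×(-3.0869)=-0.1409, 0.0622×(-2.7767)=-0.1728, 0.0622×(-2.7767)=-0.1728, 0.0498×(-2.9999)=-0.1494, 0.0539×(-2.9198)=-0.1575, 0.0373×(-3.2876)=-0.1228, 0.0207×(-3.8754)=-0.0804, 0.0622×(-2.7767)=-0.1728.
Sum = -1.4979, so H' = 1.50.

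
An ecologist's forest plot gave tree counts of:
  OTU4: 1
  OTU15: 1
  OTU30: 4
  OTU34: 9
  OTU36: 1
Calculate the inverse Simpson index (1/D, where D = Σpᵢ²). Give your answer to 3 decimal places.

Total N = 1+1+4+9+1 = 16, so the proportions are 0.0625, 0.0625, 0.25, 0.5625, 0.0625 (working shown to 6 dp, full precision carried).
D = 0.0625² + 0.0625² + 0.25² + 0.5625² + 0.0625² = 0.003906 + 0.003906 + 0.062500 + 0.316406 + 0.003906 = 0.390625.
So 1/D = 2.56000, i.e. 2.560 to 3 decimal places.

2.560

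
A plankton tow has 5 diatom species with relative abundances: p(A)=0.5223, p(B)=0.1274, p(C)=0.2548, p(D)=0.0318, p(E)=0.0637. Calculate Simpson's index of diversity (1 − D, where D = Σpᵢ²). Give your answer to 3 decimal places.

0.641

D = 0.5223² + 0.1274² + 0.2548² + 0.0318² + 0.0637² = 0.27280 + 0.01623 + 0.06492 + 0.00101 + 0.00406 = 0.35902 (working shown to 5 dp, full precision carried).
So 1 − D = 0.64098, i.e. 0.641 to 3 decimal places.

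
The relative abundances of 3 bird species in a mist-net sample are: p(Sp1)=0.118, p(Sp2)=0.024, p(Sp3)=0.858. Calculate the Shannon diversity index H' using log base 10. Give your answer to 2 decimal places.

Each pᵢ log₁₀ pᵢ term (working shown to 4 dp, full precision carried): 0.118×(-0.9281)=-0.1095, 0.024×(-1.6198)=-0.0389, 0.858×(-0.0665)=-0.0571.
Sum = -0.2055, so H' = 0.21.

0.21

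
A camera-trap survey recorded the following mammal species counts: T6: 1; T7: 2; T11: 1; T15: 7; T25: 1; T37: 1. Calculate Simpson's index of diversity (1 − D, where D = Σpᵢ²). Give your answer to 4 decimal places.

Total N = 1+2+1+7+1+1 = 13, so the proportions are 0.076923, 0.153846, 0.076923, 0.538462, 0.076923, 0.076923 (working shown to 6 dp, full precision carried).
D = 0.076923² + 0.153846² + 0.076923² + 0.538462² + 0.076923² + 0.076923² = 0.005917 + 0.023669 + 0.005917 + 0.289941 + 0.005917 + 0.005917 = 0.337278.
So 1 − D = 0.662722, i.e. 0.6627 to 4 decimal places.

0.6627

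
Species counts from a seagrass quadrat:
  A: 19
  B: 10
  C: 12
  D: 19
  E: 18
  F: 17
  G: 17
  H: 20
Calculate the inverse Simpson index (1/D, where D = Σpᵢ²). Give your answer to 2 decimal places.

Total N = 19+10+12+19+18+17+17+20 = 132, so the proportions are 0.143939, 0.075758, 0.090909, 0.143939, 0.136364, 0.128788, 0.128788, 0.151515 (working shown to 6 dp, full precision carried).
D = 0.143939² + 0.075758² + 0.090909² + 0.143939² + 0.136364² + 0.128788² + 0.128788² + 0.151515² = 0.020719 + 0.005739 + 0.008264 + 0.020719 + 0.018595 + 0.016586 + 0.016586 + 0.022957 = 0.130165.
So 1/D = 7.6825, i.e. 7.68 to 2 decimal places.

7.68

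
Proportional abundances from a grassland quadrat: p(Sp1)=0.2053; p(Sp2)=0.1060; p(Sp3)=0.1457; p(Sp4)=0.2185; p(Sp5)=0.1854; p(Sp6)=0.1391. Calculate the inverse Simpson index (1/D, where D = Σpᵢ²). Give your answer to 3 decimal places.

D = 0.2053² + 0.106² + 0.1457² + 0.2185² + 0.1854² + 0.1391² = 0.0421481 + 0.0112360 + 0.0212285 + 0.0477422 + 0.0343732 + 0.0193488 = 0.1760768 (working shown to 7 dp, full precision carried).
So 1/D = 5.67934, i.e. 5.679 to 3 decimal places.

5.679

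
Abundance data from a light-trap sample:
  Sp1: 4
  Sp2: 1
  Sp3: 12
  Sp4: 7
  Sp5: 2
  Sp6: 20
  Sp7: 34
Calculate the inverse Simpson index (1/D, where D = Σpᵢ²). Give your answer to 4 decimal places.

Total N = 4+1+12+7+2+20+34 = 80, so the proportions are 0.05, 0.0125, 0.15, 0.0875, 0.025, 0.25, 0.425 (working shown to 8 dp, full precision carried).
D = 0.05² + 0.0125² + 0.15² + 0.0875² + 0.025² + 0.25² + 0.425² = 0.00250000 + 0.00015625 + 0.02250000 + 0.00765625 + 0.00062500 + 0.06250000 + 0.18062500 = 0.27656250.
So 1/D = 3.615819, i.e. 3.6158 to 4 decimal places.

3.6158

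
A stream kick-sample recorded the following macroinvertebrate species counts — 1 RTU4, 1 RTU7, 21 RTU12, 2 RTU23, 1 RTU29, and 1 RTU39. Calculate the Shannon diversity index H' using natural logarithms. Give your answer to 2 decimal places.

Total N = 1+1+21+2+1+1 = 27, so the proportions are 0.037, 0.037, 0.7778, 0.0741, 0.037, 0.037 (working shown to 4 dp, full precision carried).
Each pᵢ ln pᵢ term: 0.037×(-3.2958)=-0.1221, 0.037×(-3.2958)=-0.1221, 0.7778×(-0.2513)=-0.1955, 0.0741×(-2.6027)=-0.1928, 0.037×(-3.2958)=-0.1221, 0.037×(-3.2958)=-0.1221.
Sum = -0.8765, so H' = 0.88.

0.88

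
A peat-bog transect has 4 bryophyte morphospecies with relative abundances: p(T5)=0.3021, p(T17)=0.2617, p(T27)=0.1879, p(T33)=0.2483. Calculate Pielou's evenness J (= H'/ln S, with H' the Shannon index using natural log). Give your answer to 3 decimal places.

0.990

H' = −Σ pᵢ ln pᵢ = −((-0.36161) + (-0.35082) + (-0.31414) + (-0.34591)) = 1.37249 (working shown to 5 dp, full precision carried).
With S = 4 species, ln S = 1.38629, so J = 1.37249/1.38629 = 0.99004, i.e. 0.990 to 3 decimal places.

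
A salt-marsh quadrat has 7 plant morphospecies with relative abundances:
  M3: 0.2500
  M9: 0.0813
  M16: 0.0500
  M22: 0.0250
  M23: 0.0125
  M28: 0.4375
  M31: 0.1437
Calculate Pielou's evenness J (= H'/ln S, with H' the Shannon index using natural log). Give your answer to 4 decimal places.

H' = −Σ pᵢ ln pᵢ = −((-0.346574) + (-0.204031) + (-0.149787) + (-0.092222) + (-0.054775) + (-0.361672) + (-0.278782)) = 1.487843 (working shown to 6 dp, full precision carried).
With S = 7 species, ln S = 1.945910, so J = 1.487843/1.945910 = 0.764600, i.e. 0.7646 to 4 decimal places.

0.7646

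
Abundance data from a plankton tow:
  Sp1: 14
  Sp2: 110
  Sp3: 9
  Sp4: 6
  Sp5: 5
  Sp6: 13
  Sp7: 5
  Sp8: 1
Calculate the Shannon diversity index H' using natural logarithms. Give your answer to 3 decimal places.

Total N = 14+110+9+6+5+13+5+1 = 163, so the proportions are 0.08589, 0.67485, 0.05521, 0.03681, 0.03067, 0.07975, 0.03067, 0.00613 (working shown to 5 dp, full precision carried).
Each pᵢ ln pᵢ term: 0.08589×(-2.45469)=-0.21083, 0.67485×(-0.39327)=-0.26540, 0.05521×(-2.89653)=-0.15993, 0.03681×(-3.30199)=-0.12155, 0.03067×(-3.48431)=-0.10688, 0.07975×(-2.52880)=-0.20168, 0.03067×(-3.48431)=-0.10688, 0.00613×(-5.09375)=-0.03125.
Sum = -1.20440, so H' = 1.204.

1.204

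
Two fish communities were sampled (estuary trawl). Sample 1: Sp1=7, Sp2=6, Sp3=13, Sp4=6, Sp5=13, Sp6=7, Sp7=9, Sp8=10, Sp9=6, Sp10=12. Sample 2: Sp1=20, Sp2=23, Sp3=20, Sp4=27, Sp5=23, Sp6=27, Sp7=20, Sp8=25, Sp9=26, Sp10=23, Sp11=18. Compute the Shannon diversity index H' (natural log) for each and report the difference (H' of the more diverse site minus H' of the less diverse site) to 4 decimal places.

Sample 1: N=89, proportions 0.078652, 0.067416, 0.146067, 0.067416, 0.146067, 0.078652, 0.101124, 0.11236, 0.067416, 0.134831, giving H' = 2.254897 (working shown to 6 dp, full precision carried).
Sample 2: N=252, proportions 0.079365, 0.09127, 0.079365, 0.107143, 0.09127, 0.107143, 0.079365, 0.099206, 0.103175, 0.09127, 0.071429, giving H' = 2.389440.
Difference = |2.254897 − 2.389440| = 0.134543, i.e. 0.1345 to 4 decimal places.

0.1345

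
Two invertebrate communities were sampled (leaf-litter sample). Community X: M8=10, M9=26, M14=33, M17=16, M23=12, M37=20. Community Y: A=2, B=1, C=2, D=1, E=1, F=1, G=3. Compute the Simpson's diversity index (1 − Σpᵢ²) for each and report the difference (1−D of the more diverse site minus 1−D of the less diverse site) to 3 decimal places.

0.021

Community X: N=117, proportions 0.08547, 0.22222, 0.28205, 0.13675, 0.10256, 0.17094, giving 1−D = 0.80532 (working shown to 5 dp, full precision carried).
Community Y: N=11, proportions 0.18182, 0.09091, 0.18182, 0.09091, 0.09091, 0.09091, 0.27273, giving 1−D = 0.82645.
Difference = |0.80532 − 0.82645| = 0.02113, i.e. 0.021 to 3 decimal places.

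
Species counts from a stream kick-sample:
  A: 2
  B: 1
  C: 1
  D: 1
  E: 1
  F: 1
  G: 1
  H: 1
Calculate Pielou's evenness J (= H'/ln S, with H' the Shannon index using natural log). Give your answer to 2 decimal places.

0.98

Total N = 2+1+1+1+1+1+1+1 = 9, so the proportions are 0.2222, 0.1111, 0.1111, 0.1111, 0.1111, 0.1111, 0.1111, 0.1111 (working shown to 4 dp, full precision carried).
H' = −Σ pᵢ ln pᵢ = −((-0.3342) + (-0.2441) + (-0.2441) + (-0.2441) + (-0.2441) + (-0.2441) + (-0.2441) + (-0.2441)) = 2.0432.
With S = 8 species, ln S = 2.0794, so J = 2.0432/2.0794 = 0.9826, i.e. 0.98 to 2 decimal places.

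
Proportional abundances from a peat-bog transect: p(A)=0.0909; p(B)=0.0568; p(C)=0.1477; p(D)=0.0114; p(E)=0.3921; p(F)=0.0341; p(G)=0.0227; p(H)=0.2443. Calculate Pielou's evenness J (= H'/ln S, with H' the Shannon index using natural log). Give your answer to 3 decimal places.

0.782

H' = −Σ pᵢ ln pᵢ = −((-0.21798) + (-0.16291) + (-0.28249) + (-0.05101) + (-0.36710) + (-0.11521) + (-0.08593) + (-0.34431)) = 1.62692 (working shown to 5 dp, full precision carried).
With S = 8 species, ln S = 2.07944, so J = 1.62692/2.07944 = 0.78238, i.e. 0.782 to 3 decimal places.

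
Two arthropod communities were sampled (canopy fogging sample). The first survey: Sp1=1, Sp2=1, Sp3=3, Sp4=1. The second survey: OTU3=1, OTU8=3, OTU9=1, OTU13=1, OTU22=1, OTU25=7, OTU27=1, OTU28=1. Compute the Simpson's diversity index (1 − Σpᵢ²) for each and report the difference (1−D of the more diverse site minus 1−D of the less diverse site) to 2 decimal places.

The first survey: N=6, proportions 0.1667, 0.1667, 0.5, 0.1667, giving 1−D = 0.6667 (working shown to 4 dp, full precision carried).
The second survey: N=16, proportions 0.0625, 0.1875, 0.0625, 0.0625, 0.0625, 0.4375, 0.0625, 0.0625, giving 1−D = 0.7500.
Difference = |0.6667 − 0.7500| = 0.0833, i.e. 0.08 to 2 decimal places.

0.08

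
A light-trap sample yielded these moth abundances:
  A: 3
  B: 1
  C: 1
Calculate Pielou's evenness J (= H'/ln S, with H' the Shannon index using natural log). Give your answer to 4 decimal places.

0.8650

Total N = 3+1+1 = 5, so the proportions are 0.6, 0.2, 0.2 (working shown to 6 dp, full precision carried).
H' = −Σ pᵢ ln pᵢ = −((-0.306495) + (-0.321888) + (-0.321888)) = 0.950271.
With S = 3 species, ln S = 1.098612, so J = 0.950271/1.098612 = 0.864974, i.e. 0.8650 to 4 decimal places.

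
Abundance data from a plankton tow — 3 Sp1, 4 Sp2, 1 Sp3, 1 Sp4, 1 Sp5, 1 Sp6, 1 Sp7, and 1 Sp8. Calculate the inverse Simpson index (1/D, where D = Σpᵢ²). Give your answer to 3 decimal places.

Total N = 3+4+1+1+1+1+1+1 = 13, so the proportions are 0.2307692, 0.3076923, 0.0769231, 0.0769231, 0.0769231, 0.0769231, 0.0769231, 0.0769231 (working shown to 7 dp, full precision carried).
D = 0.2307692² + 0.3076923² + 0.0769231² + 0.0769231² + 0.0769231² + 0.0769231² + 0.0769231² + 0.0769231² = 0.0532544 + 0.0946746 + 0.0059172 + 0.0059172 + 0.0059172 + 0.0059172 + 0.0059172 + 0.0059172 = 0.1834320.
So 1/D = 5.45161, i.e. 5.452 to 3 decimal places.

5.452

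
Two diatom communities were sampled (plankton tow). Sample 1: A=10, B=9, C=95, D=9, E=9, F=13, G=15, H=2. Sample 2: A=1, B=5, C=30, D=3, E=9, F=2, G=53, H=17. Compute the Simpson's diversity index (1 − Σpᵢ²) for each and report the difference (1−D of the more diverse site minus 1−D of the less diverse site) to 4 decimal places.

Sample 1: N=162, proportions 0.061728, 0.055556, 0.58642, 0.055556, 0.055556, 0.080247, 0.092593, 0.012346, giving 1−D = 0.627877 (working shown to 6 dp, full precision carried).
Sample 2: N=120, proportions 0.008333, 0.041667, 0.25, 0.025, 0.075, 0.016667, 0.441667, 0.141667, giving 1−D = 0.714028.
Difference = |0.627877 − 0.714028| = 0.086151, i.e. 0.0862 to 4 decimal places.

0.0862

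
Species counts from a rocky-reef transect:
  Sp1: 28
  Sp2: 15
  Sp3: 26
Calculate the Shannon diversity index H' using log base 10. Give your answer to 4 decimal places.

Total N = 28+15+26 = 69, so the proportions are 0.405797, 0.217391, 0.376812 (working shown to 6 dp, full precision carried).
Each pᵢ log₁₀ pᵢ term: 0.405797×(-0.391691)=-0.158947, 0.217391×(-0.662758)=-0.144078, 0.376812×(-0.423876)=-0.159721.
Sum = -0.462746, so H' = 0.4627.

0.4627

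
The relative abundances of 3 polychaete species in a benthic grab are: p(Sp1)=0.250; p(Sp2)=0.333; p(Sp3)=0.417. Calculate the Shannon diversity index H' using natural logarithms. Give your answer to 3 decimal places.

1.077

Each pᵢ ln pᵢ term (working shown to 5 dp, full precision carried): 0.25×(-1.38629)=-0.34657, 0.333×(-1.09961)=-0.36617, 0.417×(-0.87467)=-0.36474.
Sum = -1.07748, so H' = 1.077.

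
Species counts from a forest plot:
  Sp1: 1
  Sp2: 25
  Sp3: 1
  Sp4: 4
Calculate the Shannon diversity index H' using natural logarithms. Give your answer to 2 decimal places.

0.66

Total N = 1+25+1+4 = 31, so the proportions are 0.0323, 0.8065, 0.0323, 0.129 (working shown to 4 dp, full precision carried).
Each pᵢ ln pᵢ term: 0.0323×(-3.4340)=-0.1108, 0.8065×(-0.2151)=-0.1735, 0.0323×(-3.4340)=-0.1108, 0.129×(-2.0477)=-0.2642.
Sum = -0.6592, so H' = 0.66.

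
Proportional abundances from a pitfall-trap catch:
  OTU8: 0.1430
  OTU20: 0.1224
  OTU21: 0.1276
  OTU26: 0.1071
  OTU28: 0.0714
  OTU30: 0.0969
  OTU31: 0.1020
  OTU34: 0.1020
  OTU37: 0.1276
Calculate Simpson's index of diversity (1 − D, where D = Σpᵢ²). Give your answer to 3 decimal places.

0.885

D = 0.143² + 0.1224² + 0.1276² + 0.1071² + 0.0714² + 0.0969² + 0.102² + 0.102² + 0.1276² = 0.02045 + 0.01498 + 0.01628 + 0.01147 + 0.00510 + 0.00939 + 0.01040 + 0.01040 + 0.01628 = 0.11476 (working shown to 5 dp, full precision carried).
So 1 − D = 0.88524, i.e. 0.885 to 3 decimal places.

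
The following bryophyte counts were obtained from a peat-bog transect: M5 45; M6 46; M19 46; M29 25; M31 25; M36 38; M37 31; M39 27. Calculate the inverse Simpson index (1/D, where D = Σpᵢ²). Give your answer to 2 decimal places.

7.53

Total N = 45+46+46+25+25+38+31+27 = 283, so the proportions are 0.159011, 0.162544, 0.162544, 0.088339, 0.088339, 0.134276, 0.109541, 0.095406 (working shown to 6 dp, full precision carried).
D = 0.159011² + 0.162544² + 0.162544² + 0.088339² + 0.088339² + 0.134276² + 0.109541² + 0.095406² = 0.025284 + 0.026421 + 0.026421 + 0.007804 + 0.007804 + 0.018030 + 0.011999 + 0.009102 = 0.132865.
So 1/D = 7.5265, i.e. 7.53 to 2 decimal places.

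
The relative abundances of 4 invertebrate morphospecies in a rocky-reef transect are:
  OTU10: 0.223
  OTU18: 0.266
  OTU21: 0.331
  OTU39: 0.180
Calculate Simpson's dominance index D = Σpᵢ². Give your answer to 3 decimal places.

0.262

D = 0.223² + 0.266² + 0.331² + 0.18² = 0.04973 + 0.07076 + 0.10956 + 0.03240 = 0.26245 (working shown to 5 dp, full precision carried).
To 3 decimal places, D = 0.262.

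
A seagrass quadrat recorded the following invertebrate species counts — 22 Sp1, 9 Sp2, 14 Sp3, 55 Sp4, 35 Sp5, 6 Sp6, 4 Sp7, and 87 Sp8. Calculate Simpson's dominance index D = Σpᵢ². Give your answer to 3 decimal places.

Total N = 22+9+14+55+35+6+4+87 = 232, so the proportions are 0.09483, 0.03879, 0.06034, 0.23707, 0.15086, 0.02586, 0.01724, 0.375 (working shown to 5 dp, full precision carried).
D = 0.09483² + 0.03879² + 0.06034² + 0.23707² + 0.15086² + 0.02586² + 0.01724² + 0.375² = 0.00899 + 0.00150 + 0.00364 + 0.05620 + 0.02276 + 0.00067 + 0.00030 + 0.14062 = 0.23469.
To 3 decimal places, D = 0.235.

0.235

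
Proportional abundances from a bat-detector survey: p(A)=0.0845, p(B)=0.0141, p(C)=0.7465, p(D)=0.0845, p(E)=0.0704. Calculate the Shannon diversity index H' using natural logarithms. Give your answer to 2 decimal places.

0.88

Each pᵢ ln pᵢ term (working shown to 4 dp, full precision carried): 0.0845×(-2.4710)=-0.2088, 0.0141×(-4.2616)=-0.0601, 0.7465×(-0.2924)=-0.2182, 0.0845×(-2.4710)=-0.2088, 0.0704×(-2.6536)=-0.1868.
Sum = -0.8827, so H' = 0.88.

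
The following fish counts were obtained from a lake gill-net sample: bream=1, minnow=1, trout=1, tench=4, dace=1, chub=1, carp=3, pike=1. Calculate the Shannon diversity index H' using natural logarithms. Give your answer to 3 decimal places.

1.885

Total N = 1+1+1+4+1+1+3+1 = 13, so the proportions are 0.07692, 0.07692, 0.07692, 0.30769, 0.07692, 0.07692, 0.23077, 0.07692 (working shown to 5 dp, full precision carried).
Each pᵢ ln pᵢ term: 0.07692×(-2.56495)=-0.19730, 0.07692×(-2.56495)=-0.19730, 0.07692×(-2.56495)=-0.19730, 0.30769×(-1.17865)=-0.36266, 0.07692×(-2.56495)=-0.19730, 0.07692×(-2.56495)=-0.19730, 0.23077×(-1.46634)=-0.33839, 0.07692×(-2.56495)=-0.19730.
Sum = -1.88487, so H' = 1.885.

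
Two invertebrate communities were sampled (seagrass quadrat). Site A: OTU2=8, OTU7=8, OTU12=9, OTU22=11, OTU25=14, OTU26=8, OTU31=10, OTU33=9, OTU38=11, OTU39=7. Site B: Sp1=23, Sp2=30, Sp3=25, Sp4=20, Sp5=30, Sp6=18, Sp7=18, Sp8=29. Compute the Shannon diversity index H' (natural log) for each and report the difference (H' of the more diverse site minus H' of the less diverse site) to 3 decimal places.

0.223

Site A: N=95, proportions 0.08421, 0.08421, 0.09474, 0.11579, 0.14737, 0.08421, 0.10526, 0.09474, 0.11579, 0.07368, giving H' = 2.28225 (working shown to 5 dp, full precision carried).
Site B: N=193, proportions 0.11917, 0.15544, 0.12953, 0.10363, 0.15544, 0.09326, 0.09326, 0.15026, giving H' = 2.05917.
Difference = |2.28225 − 2.05917| = 0.22308, i.e. 0.223 to 3 decimal places.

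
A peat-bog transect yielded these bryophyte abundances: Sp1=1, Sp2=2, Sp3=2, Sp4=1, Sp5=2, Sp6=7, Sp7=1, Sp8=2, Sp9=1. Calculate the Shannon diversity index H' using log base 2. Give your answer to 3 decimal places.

2.793

Total N = 1+2+2+1+2+7+1+2+1 = 19, so the proportions are 0.05263, 0.10526, 0.10526, 0.05263, 0.10526, 0.36842, 0.05263, 0.10526, 0.05263 (working shown to 5 dp, full precision carried).
Each pᵢ log₂ pᵢ term: 0.05263×(-4.24793)=-0.22358, 0.10526×(-3.24793)=-0.34189, 0.10526×(-3.24793)=-0.34189, 0.05263×(-4.24793)=-0.22358, 0.10526×(-3.24793)=-0.34189, 0.36842×(-1.44057)=-0.53074, 0.05263×(-4.24793)=-0.22358, 0.10526×(-3.24793)=-0.34189, 0.05263×(-4.24793)=-0.22358.
Sum = -2.79259, so H' = 2.793.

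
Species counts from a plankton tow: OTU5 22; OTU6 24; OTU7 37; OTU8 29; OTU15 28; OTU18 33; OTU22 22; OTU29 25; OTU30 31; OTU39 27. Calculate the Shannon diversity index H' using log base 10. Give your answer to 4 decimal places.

0.9941

Total N = 22+24+37+29+28+33+22+25+31+27 = 278, so the proportions are 0.079137, 0.086331, 0.133094, 0.104317, 0.100719, 0.118705, 0.079137, 0.089928, 0.111511, 0.097122 (working shown to 6 dp, full precision carried).
Each pᵢ log₁₀ pᵢ term: 0.079137×(-1.101622)=-0.087179, 0.086331×(-1.063834)=-0.091842, 0.133094×(-0.875843)=-0.116569, 0.104317×(-0.981647)=-0.102402, 0.100719×(-0.996887)=-0.100406, 0.118705×(-0.925531)=-0.109865, 0.079137×(-1.101622)=-0.087179, 0.089928×(-1.046105)=-0.094074, 0.111511×(-0.952683)=-0.106234, 0.097122×(-1.012681)=-0.098354.
Sum = -0.994104, so H' = 0.9941.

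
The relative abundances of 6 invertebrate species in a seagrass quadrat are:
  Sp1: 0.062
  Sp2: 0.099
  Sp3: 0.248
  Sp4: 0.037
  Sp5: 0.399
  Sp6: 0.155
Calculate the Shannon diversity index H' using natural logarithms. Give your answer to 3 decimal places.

1.525

Each pᵢ ln pᵢ term (working shown to 5 dp, full precision carried): 0.062×(-2.78062)=-0.17240, 0.099×(-2.31264)=-0.22895, 0.248×(-1.39433)=-0.34579, 0.037×(-3.29684)=-0.12198, 0.399×(-0.91879)=-0.36660, 0.155×(-1.86433)=-0.28897.
Sum = -1.52470, so H' = 1.525.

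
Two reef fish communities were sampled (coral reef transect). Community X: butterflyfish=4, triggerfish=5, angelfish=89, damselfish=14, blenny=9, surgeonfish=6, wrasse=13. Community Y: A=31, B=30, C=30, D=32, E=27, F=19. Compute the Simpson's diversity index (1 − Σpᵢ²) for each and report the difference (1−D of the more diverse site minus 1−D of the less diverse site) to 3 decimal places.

0.260

Community X: N=140, proportions 0.02857, 0.03571, 0.63571, 0.1, 0.06429, 0.04286, 0.09286, giving 1−D = 0.56918 (working shown to 5 dp, full precision carried).
Community Y: N=169, proportions 0.18343, 0.17751, 0.17751, 0.18935, 0.15976, 0.11243, giving 1−D = 0.82931.
Difference = |0.56918 − 0.82931| = 0.26013, i.e. 0.260 to 3 decimal places.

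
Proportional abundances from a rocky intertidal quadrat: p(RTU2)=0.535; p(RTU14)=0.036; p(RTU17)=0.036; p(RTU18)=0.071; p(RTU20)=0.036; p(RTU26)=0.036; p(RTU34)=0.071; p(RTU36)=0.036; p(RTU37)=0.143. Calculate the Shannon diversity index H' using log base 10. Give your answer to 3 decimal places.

0.689

Each pᵢ log₁₀ pᵢ term (working shown to 5 dp, full precision carried): 0.535×(-0.27165)=-0.14533, 0.036×(-1.44370)=-0.05197, 0.036×(-1.44370)=-0.05197, 0.071×(-1.14874)=-0.08156, 0.036×(-1.44370)=-0.05197, 0.036×(-1.44370)=-0.05197, 0.071×(-1.14874)=-0.08156, 0.036×(-1.44370)=-0.05197, 0.143×(-0.84466)=-0.12079.
Sum = -0.68910, so H' = 0.689.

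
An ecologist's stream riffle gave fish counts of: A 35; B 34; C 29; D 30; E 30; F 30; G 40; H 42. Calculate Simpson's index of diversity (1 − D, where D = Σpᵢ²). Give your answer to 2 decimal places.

Total N = 35+34+29+30+30+30+40+42 = 270, so the proportions are 0.1296, 0.1259, 0.1074, 0.1111, 0.1111, 0.1111, 0.1481, 0.1556 (working shown to 4 dp, full precision carried).
D = 0.1296² + 0.1259² + 0.1074² + 0.1111² + 0.1111² + 0.1111² + 0.1481² + 0.1556² = 0.0168 + 0.0159 + 0.0115 + 0.0123 + 0.0123 + 0.0123 + 0.0219 + 0.0242 = 0.1274.
So 1 − D = 0.8726, i.e. 0.87 to 2 decimal places.

0.87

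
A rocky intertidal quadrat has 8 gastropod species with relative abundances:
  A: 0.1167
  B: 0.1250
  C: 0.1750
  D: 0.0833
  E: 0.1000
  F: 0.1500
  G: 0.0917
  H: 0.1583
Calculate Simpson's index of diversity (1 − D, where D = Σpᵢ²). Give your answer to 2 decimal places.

0.87

D = 0.1167² + 0.125² + 0.175² + 0.0833² + 0.1² + 0.15² + 0.0917² + 0.1583² = 0.0136 + 0.0156 + 0.0306 + 0.0069 + 0.0100 + 0.0225 + 0.0084 + 0.0251 = 0.1328 (working shown to 4 dp, full precision carried).
So 1 − D = 0.8672, i.e. 0.87 to 2 decimal places.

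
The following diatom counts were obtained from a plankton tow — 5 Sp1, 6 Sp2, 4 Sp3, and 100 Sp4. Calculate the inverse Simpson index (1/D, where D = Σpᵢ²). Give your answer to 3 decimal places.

Total N = 5+6+4+100 = 115, so the proportions are 0.043478, 0.052174, 0.034783, 0.869565 (working shown to 6 dp, full precision carried).
D = 0.043478² + 0.052174² + 0.034783² + 0.869565² = 0.001890 + 0.002722 + 0.001210 + 0.756144 = 0.761966.
So 1/D = 1.31239, i.e. 1.312 to 3 decimal places.

1.312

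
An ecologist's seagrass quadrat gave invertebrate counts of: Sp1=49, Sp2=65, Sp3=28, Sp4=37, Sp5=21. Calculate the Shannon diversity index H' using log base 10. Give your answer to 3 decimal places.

Total N = 49+65+28+37+21 = 200, so the proportions are 0.245, 0.325, 0.14, 0.185, 0.105 (working shown to 5 dp, full precision carried).
Each pᵢ log₁₀ pᵢ term: 0.245×(-0.61083)=-0.14965, 0.325×(-0.48812)=-0.15864, 0.14×(-0.85387)=-0.11954, 0.185×(-0.73283)=-0.13557, 0.105×(-0.97881)=-0.10278.
Sum = -0.66618, so H' = 0.666.

0.666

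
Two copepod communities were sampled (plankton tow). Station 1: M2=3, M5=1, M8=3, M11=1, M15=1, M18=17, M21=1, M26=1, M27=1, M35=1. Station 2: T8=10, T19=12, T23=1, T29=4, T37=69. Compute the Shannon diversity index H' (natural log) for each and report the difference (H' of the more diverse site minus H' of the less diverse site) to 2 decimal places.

Station 1: N=30, proportions 0.1, 0.0333, 0.1, 0.0333, 0.0333, 0.5667, 0.0333, 0.0333, 0.0333, 0.0333, giving H' = 1.5760 (working shown to 4 dp, full precision carried).
Station 2: N=96, proportions 0.1042, 0.125, 0.0104, 0.0417, 0.7188, giving H' = 0.9129.
Difference = |1.5760 − 0.9129| = 0.6631, i.e. 0.66 to 2 decimal places.

0.66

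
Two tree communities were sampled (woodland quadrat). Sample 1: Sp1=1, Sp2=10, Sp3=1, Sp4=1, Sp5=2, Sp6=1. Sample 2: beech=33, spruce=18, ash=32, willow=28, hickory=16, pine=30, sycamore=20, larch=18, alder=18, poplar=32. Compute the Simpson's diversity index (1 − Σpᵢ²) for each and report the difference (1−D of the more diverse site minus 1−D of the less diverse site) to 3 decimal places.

Sample 1: N=16, proportions 0.0625, 0.625, 0.0625, 0.0625, 0.125, 0.0625, giving 1−D = 0.57812 (working shown to 5 dp, full precision carried).
Sample 2: N=245, proportions 0.13469, 0.07347, 0.13061, 0.11429, 0.06531, 0.12245, 0.08163, 0.07347, 0.07347, 0.13061, giving 1−D = 0.89256.
Difference = |0.57812 − 0.89256| = 0.31444, i.e. 0.314 to 3 decimal places.

0.314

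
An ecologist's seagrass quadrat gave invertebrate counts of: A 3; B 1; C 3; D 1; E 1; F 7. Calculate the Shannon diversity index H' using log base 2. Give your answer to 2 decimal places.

Total N = 3+1+3+1+1+7 = 16, so the proportions are 0.1875, 0.0625, 0.1875, 0.0625, 0.0625, 0.4375 (working shown to 4 dp, full precision carried).
Each pᵢ log₂ pᵢ term: 0.1875×(-2.4150)=-0.4528, 0.0625×(-4.0000)=-0.2500, 0.1875×(-2.4150)=-0.4528, 0.0625×(-4.0000)=-0.2500, 0.0625×(-4.0000)=-0.2500, 0.4375×(-1.1926)=-0.5218.
Sum = -2.1774, so H' = 2.18.

2.18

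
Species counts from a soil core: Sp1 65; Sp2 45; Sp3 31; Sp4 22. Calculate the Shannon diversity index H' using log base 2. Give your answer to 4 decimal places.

Total N = 65+45+31+22 = 163, so the proportions are 0.398773, 0.276074, 0.190184, 0.134969 (working shown to 6 dp, full precision carried).
Each pᵢ log₂ pᵢ term: 0.398773×(-1.326360)=-0.528917, 0.276074×(-1.856875)=-0.512634, 0.190184×(-2.394532)=-0.455402, 0.134969×(-2.889297)=-0.389966.
Sum = -1.886919, so H' = 1.8869.

1.8869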